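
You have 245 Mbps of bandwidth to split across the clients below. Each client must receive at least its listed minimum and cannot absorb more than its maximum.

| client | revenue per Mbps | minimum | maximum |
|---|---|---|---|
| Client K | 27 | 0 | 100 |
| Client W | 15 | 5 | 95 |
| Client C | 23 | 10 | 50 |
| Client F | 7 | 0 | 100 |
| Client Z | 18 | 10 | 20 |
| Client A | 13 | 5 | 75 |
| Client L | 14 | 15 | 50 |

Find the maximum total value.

Meeting every minimum uses 0+5+10+0+10+5+15 = 45 Mbps, leaving 200.
Rank by revenue per Mbps: Client K 27 > Client C 23 > Client Z 18 > Client W 15 > Client L 14 > Client A 13 > Client F 7.
Client K takes 100 more to reach its cap of 100 — 100 left.
Give Client C 40 more to hit its cap of 50 — 60 left.
Give Client Z 10 more to hit its cap of 20 — 50 left.
Client W has room for 90 more but only 50 remain, so it gets 55.
Total = 27×100 + 15×55 + 23×50 + 18×20 + 13×5 + 14×15 = 5310.

5310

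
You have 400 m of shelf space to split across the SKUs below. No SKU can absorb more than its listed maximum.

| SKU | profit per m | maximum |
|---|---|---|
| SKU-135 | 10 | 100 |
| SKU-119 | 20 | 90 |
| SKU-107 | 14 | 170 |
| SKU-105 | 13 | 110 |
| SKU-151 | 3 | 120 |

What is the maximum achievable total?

5910

Highest profit per m first: SKU-119 20 > SKU-107 14 > SKU-105 13 > SKU-135 10 > SKU-151 3.
Give SKU-119 90 to hit its cap of 90 — 310 left.
SKU-107 takes 170 to reach its cap of 170 — 140 left.
Give SKU-105 110 to hit its cap of 110 — 30 left.
SKU-135: +30 (room for 100) → 30. Pool exhausted.
Total = 10×30 + 20×90 + 14×170 + 13×110 = 5910.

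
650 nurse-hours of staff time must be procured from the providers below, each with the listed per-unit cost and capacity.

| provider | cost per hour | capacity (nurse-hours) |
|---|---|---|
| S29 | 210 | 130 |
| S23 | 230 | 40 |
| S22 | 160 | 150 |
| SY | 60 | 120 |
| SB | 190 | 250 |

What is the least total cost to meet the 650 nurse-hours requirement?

Fill from the cheapest provider first.
Take 120 from SY at 60 → need 530 more.
S22 at 160: take all 150 nurse-hours → 380 still needed.
SB at 190: take all 250 nurse-hours → 130 still needed.
S29 at 210: take all 130 nurse-hours → 0 still needed.
S23: unused.
Cost = 120×60 + 150×160 + 250×190 + 130×210 = 106000.

106000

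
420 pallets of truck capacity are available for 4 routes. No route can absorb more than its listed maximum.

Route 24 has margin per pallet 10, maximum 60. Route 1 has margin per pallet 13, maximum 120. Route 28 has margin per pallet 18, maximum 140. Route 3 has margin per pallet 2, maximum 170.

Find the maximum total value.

Rank by margin per pallet: Route 28 18 > Route 1 13 > Route 24 10 > Route 3 2.
Route 28 takes 140 to reach its cap of 140 → 280 left.
Give Route 1 120 to hit its cap of 120 → 160 left.
Route 24: +60 to 60 (cap) → 100 left.
Route 3: +100 (room for 170) → 100. Pool exhausted.
Total = 10×60 + 13×120 + 18×140 + 2×100 = 4880.

4880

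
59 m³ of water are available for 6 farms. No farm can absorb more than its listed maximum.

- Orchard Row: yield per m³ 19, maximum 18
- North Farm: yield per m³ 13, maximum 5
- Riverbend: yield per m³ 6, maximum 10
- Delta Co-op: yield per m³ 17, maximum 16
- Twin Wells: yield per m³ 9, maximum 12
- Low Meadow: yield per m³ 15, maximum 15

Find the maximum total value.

949

Rank by yield per m³: Orchard Row 19 > Delta Co-op 17 > Low Meadow 15 > North Farm 13 > Twin Wells 9 > Riverbend 6.
Orchard Row takes 18 to reach its cap of 18 → 41 left.
Delta Co-op takes 16 to reach its cap of 16 → 25 left.
Give Low Meadow 15 to hit its cap of 15 → 10 left.
North Farm: +5 to 5 (cap) → 5 left.
Only 5 left; Twin Wells takes them to reach 5.
Total = 19×18 + 13×5 + 17×16 + 9×5 + 15×15 = 949.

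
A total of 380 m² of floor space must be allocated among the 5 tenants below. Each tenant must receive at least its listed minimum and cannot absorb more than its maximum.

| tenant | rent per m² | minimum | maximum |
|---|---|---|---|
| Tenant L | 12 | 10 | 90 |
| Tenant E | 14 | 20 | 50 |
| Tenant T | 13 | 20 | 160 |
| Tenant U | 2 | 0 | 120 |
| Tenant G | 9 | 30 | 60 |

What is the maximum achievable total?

Meeting every minimum uses 10+20+20+0+30 = 80 m², leaving 300.
Order the tenants by rent per m²: Tenant E 14 > Tenant T 13 > Tenant L 12 > Tenant G 9 > Tenant U 2.
Give Tenant E 30 more to hit its cap of 50 — 270 left.
Give Tenant T 140 more to hit its cap of 160 — 130 left.
Give Tenant L 80 more to hit its cap of 90 — 50 left.
Tenant G: +30 to 60 (cap) — 20 left.
Tenant U: +20 (room for 120) → 20. Pool exhausted.
Total = 12×90 + 14×50 + 13×160 + 2×20 + 9×60 = 4440.

4440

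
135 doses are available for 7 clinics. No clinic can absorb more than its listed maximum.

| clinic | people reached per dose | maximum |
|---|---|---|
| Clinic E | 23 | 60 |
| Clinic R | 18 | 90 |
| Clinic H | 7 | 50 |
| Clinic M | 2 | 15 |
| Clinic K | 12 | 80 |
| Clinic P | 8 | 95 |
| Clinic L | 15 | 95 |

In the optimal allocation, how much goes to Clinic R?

75

Highest people reached per dose first: Clinic E 23 > Clinic R 18 > Clinic L 15 > Clinic K 12 > Clinic P 8 > Clinic H 7 > Clinic M 2.
Clinic E: +60 to 60 (cap) ; 75 left.
Only 75 left; Clinic R takes them to reach 75.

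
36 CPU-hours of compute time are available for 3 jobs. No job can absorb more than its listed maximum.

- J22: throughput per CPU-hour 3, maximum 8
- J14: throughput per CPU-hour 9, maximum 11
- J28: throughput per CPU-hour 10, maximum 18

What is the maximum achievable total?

300

Highest throughput per CPU-hour first: J28 10 > J14 9 > J22 3.
J28: +18 to 18 (cap) → 18 left.
J14: +11 to 11 (cap) → 7 left.
J22: +7 (room for 8) → 7. Pool exhausted.
Total = 3×7 + 9×11 + 10×18 = 300.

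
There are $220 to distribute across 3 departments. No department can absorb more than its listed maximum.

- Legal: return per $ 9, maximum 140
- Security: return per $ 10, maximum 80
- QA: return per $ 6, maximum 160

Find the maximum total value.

Rank by return per $: Security 10 > Legal 9 > QA 6.
Security takes 80 to reach its cap of 80 → 140 left.
Legal: +140 to 140 (cap) → 0 left.
Total = 9×140 + 10×80 = 2060.

2060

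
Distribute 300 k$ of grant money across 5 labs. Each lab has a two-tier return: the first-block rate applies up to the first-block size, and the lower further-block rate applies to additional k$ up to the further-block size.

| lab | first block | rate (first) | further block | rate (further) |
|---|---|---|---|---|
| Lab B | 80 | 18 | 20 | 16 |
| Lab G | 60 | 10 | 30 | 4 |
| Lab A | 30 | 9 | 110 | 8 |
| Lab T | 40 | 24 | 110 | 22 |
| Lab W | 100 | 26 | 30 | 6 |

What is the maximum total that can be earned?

Rank every tier by rate: Lab W/T1 26 > Lab T/T1 24 > Lab T/T2 22 > Lab B/T1 18 > Lab B/T2 16 > Lab G/T1 10 > Lab A/T1 9 > Lab A/T2 8 > Lab W/T2 6 > Lab G/T2 4.
Fill Lab W T1 block (100 at 26) ; 200 left.
Lab T T1 at 24: fill all 40 ; 160 left.
Fill Lab T T2 block (110 at 22) ; 50 left.
Lab B/T1: +50 of 80 at 18; pool empty.
Total = 26×100 + 24×40 + 22×110 + 18×50 = 6880.

6880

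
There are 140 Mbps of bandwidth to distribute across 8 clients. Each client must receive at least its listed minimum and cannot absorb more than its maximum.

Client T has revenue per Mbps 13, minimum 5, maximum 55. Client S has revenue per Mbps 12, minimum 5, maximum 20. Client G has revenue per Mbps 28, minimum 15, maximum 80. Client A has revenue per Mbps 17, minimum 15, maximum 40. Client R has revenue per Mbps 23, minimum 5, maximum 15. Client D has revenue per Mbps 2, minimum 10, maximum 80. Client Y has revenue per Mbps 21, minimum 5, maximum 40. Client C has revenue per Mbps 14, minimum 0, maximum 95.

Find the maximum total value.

Meeting every minimum uses 5+5+15+15+5+10+5+0 = 60 Mbps, leaving 80.
Rank by revenue per Mbps: Client G 28 > Client R 23 > Client Y 21 > Client A 17 > Client C 14 > Client T 13 > Client S 12 > Client D 2.
Client G: +65 to 80 (cap) — 15 left.
Client R: +10 to 15 (cap) — 5 left.
Client Y has room for 35 more but only 5 remain, so it gets 10.
Total = 13×5 + 12×5 + 28×80 + 17×15 + 23×15 + 2×10 + 21×10 = 3195.

3195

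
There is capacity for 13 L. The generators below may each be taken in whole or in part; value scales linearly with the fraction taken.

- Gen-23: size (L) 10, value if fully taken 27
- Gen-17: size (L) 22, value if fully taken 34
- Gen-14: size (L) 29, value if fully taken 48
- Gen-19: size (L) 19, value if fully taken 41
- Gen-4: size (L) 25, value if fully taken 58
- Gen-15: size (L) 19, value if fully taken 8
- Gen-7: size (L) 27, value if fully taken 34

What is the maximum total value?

33.96

Sort by value density: Gen-23 27/10≈2.7, Gen-4 58/25≈2.32, Gen-19 41/19≈2.16, Gen-14 48/29≈1.66, Gen-17 34/22≈1.55, Gen-7 34/27≈1.26, Gen-15 8/19≈0.421.
Gen-23: take in full, 10 L for value 27 ; 3 left.
Only 3 L remain; take 3/25 of Gen-4 for value 58×3/25 = 6.96.
Total value = 33.96.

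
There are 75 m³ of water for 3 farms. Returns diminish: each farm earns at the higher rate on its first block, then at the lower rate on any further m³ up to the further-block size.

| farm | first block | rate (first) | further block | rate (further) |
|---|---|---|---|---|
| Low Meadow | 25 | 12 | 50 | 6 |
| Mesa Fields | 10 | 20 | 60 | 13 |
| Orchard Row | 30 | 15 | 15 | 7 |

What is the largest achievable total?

1105

Order all 6 blocks by rate: Mesa Fields/tier1 20 > Orchard Row/tier1 15 > Mesa Fields/tier2 13 > Low Meadow/tier1 12 > Orchard Row/tier2 7 > Low Meadow/tier2 6.
Mesa Fields/tier1 (20): +10 → 65 left.
Orchard Row/tier1 (15): +30 → 35 left.
Mesa Fields tier2 at 13: only 35 left, fill 35.
Total = 20×10 + 15×30 + 13×35 = 1105.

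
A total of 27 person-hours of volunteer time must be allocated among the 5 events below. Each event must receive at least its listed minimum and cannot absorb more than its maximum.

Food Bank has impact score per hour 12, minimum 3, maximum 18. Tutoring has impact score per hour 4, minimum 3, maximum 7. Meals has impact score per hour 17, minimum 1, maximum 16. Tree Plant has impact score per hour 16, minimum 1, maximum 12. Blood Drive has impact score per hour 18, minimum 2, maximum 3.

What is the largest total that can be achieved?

Meeting every minimum uses 3+3+1+1+2 = 10 person-hours, leaving 17.
Highest impact score per hour first: Blood Drive 18 > Meals 17 > Tree Plant 16 > Food Bank 12 > Tutoring 4.
Blood Drive: +1 to 3 (cap) ; 16 left.
Meals: +15 to 16 (cap) ; 1 left.
Tree Plant has room for 11 more but only 1 remain, so it gets 2.
Total = 12×3 + 4×3 + 17×16 + 16×2 + 18×3 = 406.

406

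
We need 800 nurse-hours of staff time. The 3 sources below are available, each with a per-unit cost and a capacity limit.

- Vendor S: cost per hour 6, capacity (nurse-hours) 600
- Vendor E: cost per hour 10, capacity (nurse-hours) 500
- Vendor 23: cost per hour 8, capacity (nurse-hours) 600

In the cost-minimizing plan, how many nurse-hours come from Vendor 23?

200

Fill from the cheapest source first.
Take 600 from Vendor S at 6 → need 200 more.
Vendor 23 at 8: take 200 of its 600 → requirement met.
Vendor E: unused.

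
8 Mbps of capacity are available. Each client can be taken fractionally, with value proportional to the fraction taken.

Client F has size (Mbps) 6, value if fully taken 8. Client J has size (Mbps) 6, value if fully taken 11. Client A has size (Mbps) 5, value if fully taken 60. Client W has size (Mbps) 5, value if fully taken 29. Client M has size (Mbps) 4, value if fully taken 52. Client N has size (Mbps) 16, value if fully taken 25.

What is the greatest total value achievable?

100

Sort by value density: Client M 52/4≈13, Client A 60/5≈12, Client W 29/5≈5.8, Client J 11/6≈1.83, Client N 25/16≈1.56, Client F 8/6≈1.33.
All 4 Mbps of Client M fit (value 52) — 4 remain.
Only 4 Mbps remain; take 4/5 of Client A for value 60×4/5 = 48.
Total value = 100.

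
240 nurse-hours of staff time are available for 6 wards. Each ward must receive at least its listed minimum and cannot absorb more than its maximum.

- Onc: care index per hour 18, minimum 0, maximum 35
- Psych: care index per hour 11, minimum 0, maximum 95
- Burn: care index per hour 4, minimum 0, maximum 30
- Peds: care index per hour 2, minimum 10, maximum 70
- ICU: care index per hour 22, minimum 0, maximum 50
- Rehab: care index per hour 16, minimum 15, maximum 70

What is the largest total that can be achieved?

Meeting every minimum uses 0+0+0+10+0+15 = 25 nurse-hours, leaving 215.
Rank by care index per hour: ICU 22 > Onc 18 > Rehab 16 > Psych 11 > Burn 4 > Peds 2.
ICU: +50 to 50 (cap) → 165 left.
Give Onc 35 more to hit its cap of 35 → 130 left.
Rehab: +55 to 70 (cap) → 75 left.
Only 75 left; Psych takes them to reach 75.
Total = 18×35 + 11×75 + 2×10 + 22×50 + 16×70 = 3695.

3695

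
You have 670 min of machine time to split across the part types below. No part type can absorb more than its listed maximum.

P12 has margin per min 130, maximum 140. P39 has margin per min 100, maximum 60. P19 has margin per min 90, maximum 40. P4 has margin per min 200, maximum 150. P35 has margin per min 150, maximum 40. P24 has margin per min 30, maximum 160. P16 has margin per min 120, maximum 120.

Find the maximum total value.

Highest margin per min first: P4 200 > P35 150 > P12 130 > P16 120 > P39 100 > P19 90 > P24 30.
Give P4 150 to hit its cap of 150 — 520 left.
Give P35 40 to hit its cap of 40 — 480 left.
P12: +140 to 140 (cap) — 340 left.
P16: +120 to 120 (cap) — 220 left.
P39: +60 to 60 (cap) — 160 left.
P19 takes 40 to reach its cap of 40 — 120 left.
P24 has room for 160 but only 120 remain, so it gets 120.
Total = 130×140 + 100×60 + 90×40 + 200×150 + 150×40 + 30×120 + 120×120 = 81800.

81800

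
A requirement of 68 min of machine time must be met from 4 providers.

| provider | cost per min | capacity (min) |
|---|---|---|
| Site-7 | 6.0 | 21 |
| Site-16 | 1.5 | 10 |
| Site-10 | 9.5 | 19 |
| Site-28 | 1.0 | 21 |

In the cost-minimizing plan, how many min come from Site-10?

Cheapest first:
Site-28 (1.0): use full 21 ; 47 min to go.
Take 10 from Site-16 at 1.5 ; need 37 more.
Site-7 (6.0): use full 21 ; 16 min to go.
Site-10 at 9.5: take 16 of its 19 ; requirement met.

16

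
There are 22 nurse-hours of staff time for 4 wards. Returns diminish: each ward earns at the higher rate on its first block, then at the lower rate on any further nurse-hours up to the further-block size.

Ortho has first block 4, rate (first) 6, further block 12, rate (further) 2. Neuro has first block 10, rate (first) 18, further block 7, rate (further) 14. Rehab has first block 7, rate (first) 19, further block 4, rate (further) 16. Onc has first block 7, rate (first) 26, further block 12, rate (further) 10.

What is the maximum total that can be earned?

459

Treat each block as its own option and order by rate: Onc/tier1 26 > Rehab/tier1 19 > Neuro/tier1 18 > Rehab/tier2 16 > Neuro/tier2 14 > Onc/tier2 10 > Ortho/tier1 6 > Ortho/tier2 2.
Onc/tier1 (26): +7 — 15 left.
Fill Rehab tier1 block (7 at 19) — 8 left.
8 remain; put them into Neuro tier1 at 18.
Total = 26×7 + 19×7 + 18×8 = 459.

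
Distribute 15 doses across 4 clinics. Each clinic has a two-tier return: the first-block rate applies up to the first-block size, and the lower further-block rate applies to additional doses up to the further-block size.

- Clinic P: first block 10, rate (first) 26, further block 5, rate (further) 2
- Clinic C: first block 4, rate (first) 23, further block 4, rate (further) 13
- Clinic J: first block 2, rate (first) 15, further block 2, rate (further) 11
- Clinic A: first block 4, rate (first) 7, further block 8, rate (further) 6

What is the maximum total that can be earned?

Rank every tier by rate: Clinic P/T1 26 > Clinic C/T1 23 > Clinic J/T1 15 > Clinic C/T2 13 > Clinic J/T2 11 > Clinic A/T1 7 > Clinic A/T2 6 > Clinic P/T2 2.
Fill Clinic P T1 block (10 at 26) — 5 left.
Fill Clinic C T1 block (4 at 23) — 1 left.
1 remain; put them into Clinic J T1 at 15.
Total = 26×10 + 23×4 + 15×1 = 367.

367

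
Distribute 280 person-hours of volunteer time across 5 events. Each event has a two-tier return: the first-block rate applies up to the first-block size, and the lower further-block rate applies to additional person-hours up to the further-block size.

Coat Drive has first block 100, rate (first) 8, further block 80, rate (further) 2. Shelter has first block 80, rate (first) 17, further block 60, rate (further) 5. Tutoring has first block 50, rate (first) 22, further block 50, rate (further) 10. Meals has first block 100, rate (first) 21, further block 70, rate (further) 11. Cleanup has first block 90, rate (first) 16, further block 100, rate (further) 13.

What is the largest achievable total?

Order all 10 blocks by rate: Tutoring/T1 22 > Meals/T1 21 > Shelter/T1 17 > Cleanup/T1 16 > Cleanup/T2 13 > Meals/T2 11 > Tutoring/T2 10 > Coat Drive/T1 8 > Shelter/T2 5 > Coat Drive/T2 2.
Tutoring T1 at 22: fill all 50 → 230 left.
Fill Meals T1 block (100 at 21) → 130 left.
Shelter T1 at 17: fill all 80 → 50 left.
50 remain; put them into Cleanup T1 at 16.
Total = 22×50 + 21×100 + 17×80 + 16×50 = 5360.

5360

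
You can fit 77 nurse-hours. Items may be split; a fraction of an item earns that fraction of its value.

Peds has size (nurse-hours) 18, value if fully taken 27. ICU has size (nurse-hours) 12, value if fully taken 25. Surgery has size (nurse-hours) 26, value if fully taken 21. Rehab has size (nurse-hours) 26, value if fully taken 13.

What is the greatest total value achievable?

Rank by value-to-size ratio: ICU 25/12≈2.08, Peds 27/18≈1.5, Surgery 21/26≈0.808, Rehab 13/26≈0.5.
All 12 nurse-hours of ICU fit (value 25) — 65 remain.
Take all of Peds (18 nurse-hours, value 27) — 47 nurse-hours left.
Take all of Surgery (26 nurse-hours, value 21) — 21 nurse-hours left.
Fill the last 21 nurse-hours with part of Rehab: 21/26 of it earns 10.5.
Total value = 83.5.

83.5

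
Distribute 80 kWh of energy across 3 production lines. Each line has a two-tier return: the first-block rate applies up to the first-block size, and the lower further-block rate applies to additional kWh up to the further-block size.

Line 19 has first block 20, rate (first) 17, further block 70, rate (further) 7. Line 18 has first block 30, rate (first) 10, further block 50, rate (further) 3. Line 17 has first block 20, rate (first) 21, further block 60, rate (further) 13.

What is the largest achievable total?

1280

Treat each block as its own option and order by rate: Line 17/tier1 21 > Line 19/tier1 17 > Line 17/tier2 13 > Line 18/tier1 10 > Line 19/tier2 7 > Line 18/tier2 3.
Line 17 tier1 at 21: fill all 20 — 60 left.
Line 19 tier1 at 17: fill all 20 — 40 left.
40 remain; put them into Line 17 tier2 at 13.
Total = 21×20 + 17×20 + 13×40 = 1280.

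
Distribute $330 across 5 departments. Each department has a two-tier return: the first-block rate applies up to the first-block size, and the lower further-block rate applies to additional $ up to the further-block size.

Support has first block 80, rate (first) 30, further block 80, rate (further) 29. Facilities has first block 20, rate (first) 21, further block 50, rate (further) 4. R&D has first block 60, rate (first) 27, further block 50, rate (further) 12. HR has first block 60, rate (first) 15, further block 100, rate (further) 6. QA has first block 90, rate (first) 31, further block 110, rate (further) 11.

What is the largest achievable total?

9550

Treat each block as its own option and order by rate: QA/first 31 > Support/first 30 > Support/second 29 > R&D/first 27 > Facilities/first 21 > HR/first 15 > R&D/second 12 > QA/second 11 > HR/second 6 > Facilities/second 4.
QA first at 31: fill all 90 ; 240 left.
Support/first (30): +80 ; 160 left.
Fill Support second block (80 at 29) ; 80 left.
R&D/first (27): +60 ; 20 left.
Fill Facilities first block (20 at 21) ; 0 left.
Total = 31×90 + 30×80 + 29×80 + 27×60 + 21×20 = 9550.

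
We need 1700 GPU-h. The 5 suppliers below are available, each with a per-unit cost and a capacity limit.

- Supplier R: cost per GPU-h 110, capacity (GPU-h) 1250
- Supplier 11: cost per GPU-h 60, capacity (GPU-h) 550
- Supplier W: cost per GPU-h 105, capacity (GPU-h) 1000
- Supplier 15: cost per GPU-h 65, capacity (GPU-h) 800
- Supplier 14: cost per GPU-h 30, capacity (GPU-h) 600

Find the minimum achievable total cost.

86750

Cheapest first:
Supplier 14 (30): use full 600 ; 1100 GPU-h to go.
Supplier 11 (60): use full 550 ; 550 GPU-h to go.
Supplier 15 (65): take the remaining 550 ; done.
Supplier W, Supplier R: unused.
Cost = 600×30 + 550×60 + 550×65 = 86750.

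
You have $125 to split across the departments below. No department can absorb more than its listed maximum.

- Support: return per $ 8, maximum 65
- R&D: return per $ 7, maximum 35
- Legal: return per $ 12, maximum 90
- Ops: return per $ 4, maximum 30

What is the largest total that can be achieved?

1360

Rank by return per $: Legal 12 > Support 8 > R&D 7 > Ops 4.
Legal: +90 to 90 (cap) ; 35 left.
Support: +35 (room for 65) → 35. Pool exhausted.
Total = 8×35 + 12×90 = 1360.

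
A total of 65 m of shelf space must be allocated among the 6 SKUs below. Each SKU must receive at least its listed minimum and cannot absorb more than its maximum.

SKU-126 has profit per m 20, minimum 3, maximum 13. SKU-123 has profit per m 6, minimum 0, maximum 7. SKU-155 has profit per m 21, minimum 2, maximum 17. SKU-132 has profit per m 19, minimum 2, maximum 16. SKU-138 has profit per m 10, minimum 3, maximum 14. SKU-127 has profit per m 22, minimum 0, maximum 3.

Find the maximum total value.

1139

Meeting every minimum uses 3+0+2+2+3+0 = 10 m, leaving 55.
Highest profit per m first: SKU-127 22 > SKU-155 21 > SKU-126 20 > SKU-132 19 > SKU-138 10 > SKU-123 6.
SKU-127: +3 to 3 (cap) — 52 left.
SKU-155 takes 15 more to reach its cap of 17 — 37 left.
Give SKU-126 10 more to hit its cap of 13 — 27 left.
SKU-132: +14 to 16 (cap) — 13 left.
SKU-138: +11 to 14 (cap) — 2 left.
Only 2 left; SKU-123 takes them to reach 2.
Total = 20×13 + 6×2 + 21×17 + 19×16 + 10×14 + 22×3 = 1139.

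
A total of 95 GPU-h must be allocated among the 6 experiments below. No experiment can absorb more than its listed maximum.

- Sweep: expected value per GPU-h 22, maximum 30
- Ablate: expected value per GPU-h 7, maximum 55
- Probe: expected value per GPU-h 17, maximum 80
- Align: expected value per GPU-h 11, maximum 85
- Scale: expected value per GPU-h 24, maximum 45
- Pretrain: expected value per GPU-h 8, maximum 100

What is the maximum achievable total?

Order the experiments by expected value per GPU-h: Scale 24 > Sweep 22 > Probe 17 > Align 11 > Pretrain 8 > Ablate 7.
Scale takes 45 to reach its cap of 45 — 50 left.
Give Sweep 30 to hit its cap of 30 — 20 left.
Probe has room for 80 but only 20 remain, so it gets 20.
Total = 22×30 + 17×20 + 24×45 = 2080.

2080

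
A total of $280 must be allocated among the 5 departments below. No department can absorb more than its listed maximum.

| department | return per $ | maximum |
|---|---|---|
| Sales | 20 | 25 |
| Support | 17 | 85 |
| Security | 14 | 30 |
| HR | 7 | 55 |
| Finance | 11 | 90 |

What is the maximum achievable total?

3705

Rank by return per $: Sales 20 > Support 17 > Security 14 > Finance 11 > HR 7.
Sales: +25 to 25 (cap) ; 255 left.
Give Support 85 to hit its cap of 85 ; 170 left.
Security takes 30 to reach its cap of 30 ; 140 left.
Finance: +90 to 90 (cap) ; 50 left.
HR has room for 55 but only 50 remain, so it gets 50.
Total = 20×25 + 17×85 + 14×30 + 7×50 + 11×90 = 3705.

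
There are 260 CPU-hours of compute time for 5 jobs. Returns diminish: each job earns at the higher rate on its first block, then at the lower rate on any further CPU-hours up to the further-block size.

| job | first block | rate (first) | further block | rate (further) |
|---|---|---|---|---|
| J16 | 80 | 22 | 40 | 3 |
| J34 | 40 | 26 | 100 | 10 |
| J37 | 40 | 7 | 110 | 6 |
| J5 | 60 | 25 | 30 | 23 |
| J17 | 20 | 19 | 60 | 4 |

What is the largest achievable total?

5670

Treat each block as its own option and order by rate: J34/T1 26 > J5/T1 25 > J5/T2 23 > J16/T1 22 > J17/T1 19 > J34/T2 10 > J37/T1 7 > J37/T2 6 > J17/T2 4 > J16/T2 3.
Fill J34 T1 block (40 at 26) — 220 left.
J5 T1 at 25: fill all 60 — 160 left.
J5 T2 at 23: fill all 30 — 130 left.
Fill J16 T1 block (80 at 22) — 50 left.
J17 T1 at 19: fill all 20 — 30 left.
J34/T2: +30 of 100 at 10; pool empty.
Total = 26×40 + 25×60 + 23×30 + 22×80 + 19×20 + 10×30 = 5670.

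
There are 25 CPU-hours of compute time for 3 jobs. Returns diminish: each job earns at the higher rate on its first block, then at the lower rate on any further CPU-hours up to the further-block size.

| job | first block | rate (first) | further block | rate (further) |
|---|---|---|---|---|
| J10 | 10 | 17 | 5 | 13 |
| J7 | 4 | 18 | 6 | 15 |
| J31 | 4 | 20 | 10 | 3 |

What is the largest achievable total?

425

Order all 6 blocks by rate: J31/tier1 20 > J7/tier1 18 > J10/tier1 17 > J7/tier2 15 > J10/tier2 13 > J31/tier2 3.
J31/tier1 (20): +4 ; 21 left.
J7/tier1 (18): +4 ; 17 left.
Fill J10 tier1 block (10 at 17) ; 7 left.
Fill J7 tier2 block (6 at 15) ; 1 left.
1 remain; put them into J10 tier2 at 13.
Total = 20×4 + 18×4 + 17×10 + 15×6 + 13×1 = 425.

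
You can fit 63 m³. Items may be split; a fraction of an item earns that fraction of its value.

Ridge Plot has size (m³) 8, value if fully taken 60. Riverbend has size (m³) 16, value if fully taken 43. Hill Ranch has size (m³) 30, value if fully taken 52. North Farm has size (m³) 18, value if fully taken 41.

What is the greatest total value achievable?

Sort by value density: Ridge Plot 60/8≈7.5, Riverbend 43/16≈2.69, North Farm 41/18≈2.28, Hill Ranch 52/30≈1.73.
Ridge Plot: take in full, 8 m³ for value 60 — 55 left.
All 16 m³ of Riverbend fit (value 43) — 39 remain.
All 18 m³ of North Farm fit (value 41) — 21 remain.
Fill the last 21 m³ with part of Hill Ranch: 21/30 of it earns 36.4.
Total value = 180.4.

180.4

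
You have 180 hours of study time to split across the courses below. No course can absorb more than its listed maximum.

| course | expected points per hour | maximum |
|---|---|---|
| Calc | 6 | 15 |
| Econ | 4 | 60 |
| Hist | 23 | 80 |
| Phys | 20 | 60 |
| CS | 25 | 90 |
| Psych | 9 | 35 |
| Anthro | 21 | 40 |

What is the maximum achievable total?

4300

Highest expected points per hour first: CS 25 > Hist 23 > Anthro 21 > Phys 20 > Psych 9 > Calc 6 > Econ 4.
Give CS 90 to hit its cap of 90 → 90 left.
Give Hist 80 to hit its cap of 80 → 10 left.
Anthro has room for 40 but only 10 remain, so it gets 10.
Total = 23×80 + 25×90 + 21×10 = 4300.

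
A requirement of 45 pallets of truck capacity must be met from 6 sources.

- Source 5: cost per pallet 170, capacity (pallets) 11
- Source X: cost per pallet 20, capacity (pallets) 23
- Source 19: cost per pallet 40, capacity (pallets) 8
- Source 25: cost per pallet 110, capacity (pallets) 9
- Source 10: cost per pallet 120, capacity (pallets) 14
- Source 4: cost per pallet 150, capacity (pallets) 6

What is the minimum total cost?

Fill from the cheapest source first.
Take 23 from Source X at 20 → need 22 more.
Take 8 from Source 19 at 40 → need 14 more.
Source 25 (110): use full 9 → 5 pallets to go.
Source 10 at 120: take 5 of its 14 → requirement met.
Source 4, Source 5: unused.
Cost = 23×20 + 8×40 + 9×110 + 5×120 = 2370.

2370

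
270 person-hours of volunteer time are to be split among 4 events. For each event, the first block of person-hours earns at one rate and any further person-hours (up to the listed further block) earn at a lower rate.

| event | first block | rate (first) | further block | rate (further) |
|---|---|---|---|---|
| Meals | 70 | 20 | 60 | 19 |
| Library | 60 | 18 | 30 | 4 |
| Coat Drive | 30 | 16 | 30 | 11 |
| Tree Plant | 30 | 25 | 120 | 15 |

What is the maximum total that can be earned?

5150

Rank every tier by rate: Tree Plant/T1 25 > Meals/T1 20 > Meals/T2 19 > Library/T1 18 > Coat Drive/T1 16 > Tree Plant/T2 15 > Coat Drive/T2 11 > Library/T2 4.
Tree Plant T1 at 25: fill all 30 → 240 left.
Meals/T1 (20): +70 → 170 left.
Meals T2 at 19: fill all 60 → 110 left.
Library T1 at 18: fill all 60 → 50 left.
Fill Coat Drive T1 block (30 at 16) → 20 left.
Tree Plant T2 at 15: only 20 left, fill 20.
Total = 25×30 + 20×70 + 19×60 + 18×60 + 16×30 + 15×20 = 5150.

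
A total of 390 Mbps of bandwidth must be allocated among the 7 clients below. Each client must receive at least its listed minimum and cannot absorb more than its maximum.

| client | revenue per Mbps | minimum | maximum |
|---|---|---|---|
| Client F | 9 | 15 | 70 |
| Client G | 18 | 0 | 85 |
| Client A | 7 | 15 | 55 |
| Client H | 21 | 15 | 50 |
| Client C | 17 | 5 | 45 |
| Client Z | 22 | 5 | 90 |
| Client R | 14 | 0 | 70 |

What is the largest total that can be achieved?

Meeting every minimum uses 15+0+15+15+5+5+0 = 55 Mbps, leaving 335.
Highest revenue per Mbps first: Client Z 22 > Client H 21 > Client G 18 > Client C 17 > Client R 14 > Client F 9 > Client A 7.
Give Client Z 85 more to hit its cap of 90 → 250 left.
Give Client H 35 more to hit its cap of 50 → 215 left.
Client G: +85 to 85 (cap) → 130 left.
Give Client C 40 more to hit its cap of 45 → 90 left.
Client R takes 70 more to reach its cap of 70 → 20 left.
Client F has room for 55 more but only 20 remain, so it gets 35.
Total = 9×35 + 18×85 + 7×15 + 21×50 + 17×45 + 22×90 + 14×70 = 6725.

6725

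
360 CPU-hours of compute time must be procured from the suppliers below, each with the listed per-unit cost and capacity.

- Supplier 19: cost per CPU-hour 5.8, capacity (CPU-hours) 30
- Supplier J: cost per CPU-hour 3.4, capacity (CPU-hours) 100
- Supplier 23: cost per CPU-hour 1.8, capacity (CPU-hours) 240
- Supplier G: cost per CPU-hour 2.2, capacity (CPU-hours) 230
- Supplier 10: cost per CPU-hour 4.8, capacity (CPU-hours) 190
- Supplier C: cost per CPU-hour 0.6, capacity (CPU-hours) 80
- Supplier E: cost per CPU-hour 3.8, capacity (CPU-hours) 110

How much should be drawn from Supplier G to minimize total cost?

40

Cheapest first:
Take 80 from Supplier C at 0.6 — need 280 more.
Take 240 from Supplier 23 at 1.8 — need 40 more.
Supplier G (2.2): take the remaining 40 — done.
Supplier J, Supplier E, Supplier 10, Supplier 19: unused.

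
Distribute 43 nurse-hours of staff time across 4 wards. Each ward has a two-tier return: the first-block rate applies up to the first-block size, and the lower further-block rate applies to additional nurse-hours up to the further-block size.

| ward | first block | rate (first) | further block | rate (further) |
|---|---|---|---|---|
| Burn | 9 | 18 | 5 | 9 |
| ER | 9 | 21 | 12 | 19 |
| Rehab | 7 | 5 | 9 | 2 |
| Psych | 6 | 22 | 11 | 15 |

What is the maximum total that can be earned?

Order all 8 blocks by rate: Psych/T1 22 > ER/T1 21 > ER/T2 19 > Burn/T1 18 > Psych/T2 15 > Burn/T2 9 > Rehab/T1 5 > Rehab/T2 2.
Psych/T1 (22): +6 → 37 left.
ER T1 at 21: fill all 9 → 28 left.
ER/T2 (19): +12 → 16 left.
Burn T1 at 18: fill all 9 → 7 left.
7 remain; put them into Psych T2 at 15.
Total = 22×6 + 21×9 + 19×12 + 18×9 + 15×7 = 816.

816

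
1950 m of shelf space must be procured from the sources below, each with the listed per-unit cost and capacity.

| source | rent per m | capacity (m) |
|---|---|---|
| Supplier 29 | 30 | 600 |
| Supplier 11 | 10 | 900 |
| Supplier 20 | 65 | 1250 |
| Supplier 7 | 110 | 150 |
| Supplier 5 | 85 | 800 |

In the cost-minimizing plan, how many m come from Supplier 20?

Cheapest first:
Supplier 11 at 10: take all 900 m → 1050 still needed.
Take 600 from Supplier 29 at 30 → need 450 more.
Supplier 20 at 65: take 450 of its 1250 → requirement met.
Supplier 5, Supplier 7: unused.

450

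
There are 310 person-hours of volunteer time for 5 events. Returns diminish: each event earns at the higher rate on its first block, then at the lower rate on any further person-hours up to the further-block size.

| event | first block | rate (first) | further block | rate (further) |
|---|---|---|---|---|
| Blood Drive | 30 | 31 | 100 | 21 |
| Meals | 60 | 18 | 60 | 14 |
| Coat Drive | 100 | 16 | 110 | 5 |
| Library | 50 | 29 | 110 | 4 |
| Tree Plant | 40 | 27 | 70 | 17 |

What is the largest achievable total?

7150

Order all 10 blocks by rate: Blood Drive/first 31 > Library/first 29 > Tree Plant/first 27 > Blood Drive/second 21 > Meals/first 18 > Tree Plant/second 17 > Coat Drive/first 16 > Meals/second 14 > Coat Drive/second 5 > Library/second 4.
Fill Blood Drive first block (30 at 31) — 280 left.
Library/first (29): +50 — 230 left.
Fill Tree Plant first block (40 at 27) — 190 left.
Blood Drive/second (21): +100 — 90 left.
Meals first at 18: fill all 60 — 30 left.
Tree Plant second at 17: only 30 left, fill 30.
Total = 31×30 + 29×50 + 27×40 + 21×100 + 18×60 + 17×30 = 7150.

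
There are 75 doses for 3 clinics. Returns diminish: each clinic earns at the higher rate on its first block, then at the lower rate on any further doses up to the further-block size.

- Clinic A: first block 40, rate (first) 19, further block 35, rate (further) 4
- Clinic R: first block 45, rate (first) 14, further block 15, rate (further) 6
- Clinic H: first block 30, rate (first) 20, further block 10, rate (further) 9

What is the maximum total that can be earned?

Treat each block as its own option and order by rate: Clinic H/tier1 20 > Clinic A/tier1 19 > Clinic R/tier1 14 > Clinic H/tier2 9 > Clinic R/tier2 6 > Clinic A/tier2 4.
Clinic H/tier1 (20): +30 ; 45 left.
Clinic A/tier1 (19): +40 ; 5 left.
Clinic R tier1 at 14: only 5 left, fill 5.
Total = 20×30 + 19×40 + 14×5 = 1430.

1430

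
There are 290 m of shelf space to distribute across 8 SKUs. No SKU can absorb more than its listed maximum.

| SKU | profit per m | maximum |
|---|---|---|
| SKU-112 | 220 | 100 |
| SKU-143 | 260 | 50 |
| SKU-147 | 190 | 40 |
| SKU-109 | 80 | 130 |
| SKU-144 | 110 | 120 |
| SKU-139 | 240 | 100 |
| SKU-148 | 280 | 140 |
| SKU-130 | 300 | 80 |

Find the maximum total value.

Highest profit per m first: SKU-130 300 > SKU-148 280 > SKU-143 260 > SKU-139 240 > SKU-112 220 > SKU-147 190 > SKU-144 110 > SKU-109 80.
SKU-130: +80 to 80 (cap) ; 210 left.
SKU-148: +140 to 140 (cap) ; 70 left.
SKU-143: +50 to 50 (cap) ; 20 left.
SKU-139: +20 (room for 100) → 20. Pool exhausted.
Total = 260×50 + 240×20 + 280×140 + 300×80 = 81000.

81000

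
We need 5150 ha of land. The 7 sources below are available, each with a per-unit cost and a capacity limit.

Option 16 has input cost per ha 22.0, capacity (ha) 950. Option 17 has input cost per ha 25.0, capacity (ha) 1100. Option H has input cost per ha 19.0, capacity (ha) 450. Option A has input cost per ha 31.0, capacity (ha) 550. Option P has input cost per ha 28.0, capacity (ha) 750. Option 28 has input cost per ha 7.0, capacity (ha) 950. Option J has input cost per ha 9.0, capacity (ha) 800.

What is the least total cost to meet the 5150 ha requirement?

Fill from the cheapest source first.
Take 950 from Option 28 at 7.0 → need 4200 more.
Take 800 from Option J at 9.0 → need 3400 more.
Option H at 19.0: take all 450 ha → 2950 still needed.
Take 950 from Option 16 at 22.0 → need 2000 more.
Option 17 at 25.0: take all 1100 ha → 900 still needed.
Take 750 from Option P at 28.0 → need 150 more.
Take 150 from Option A at 31.0 to finish.
Cost = 950×7.0 + 800×9.0 + 450×19.0 + 950×22.0 + 1100×25.0 + 750×28.0 + 150×31.0 = 96450.

96450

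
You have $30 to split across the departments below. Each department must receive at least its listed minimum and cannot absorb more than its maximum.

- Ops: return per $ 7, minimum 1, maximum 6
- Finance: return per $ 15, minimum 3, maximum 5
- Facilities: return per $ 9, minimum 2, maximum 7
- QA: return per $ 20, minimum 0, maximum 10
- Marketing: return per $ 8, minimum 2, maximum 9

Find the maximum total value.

Meeting every minimum uses 1+3+2+0+2 = 8 $, leaving 22.
Rank by return per $: QA 20 > Finance 15 > Facilities 9 > Marketing 8 > Ops 7.
QA: +10 to 10 (cap) — 12 left.
Finance: +2 to 5 (cap) — 10 left.
Facilities: +5 to 7 (cap) — 5 left.
Marketing: +5 (room for 7) → 7. Pool exhausted.
Total = 7×1 + 15×5 + 9×7 + 20×10 + 8×7 = 401.

401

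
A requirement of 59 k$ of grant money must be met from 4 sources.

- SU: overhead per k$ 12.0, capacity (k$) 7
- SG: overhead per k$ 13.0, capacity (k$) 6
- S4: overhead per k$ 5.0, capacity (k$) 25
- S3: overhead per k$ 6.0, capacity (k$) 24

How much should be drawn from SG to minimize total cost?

3

Fill from the cheapest source first.
S4 (5.0): use full 25 → 34 k$ to go.
S3 at 6.0: take all 24 k$ → 10 still needed.
SU at 12.0: take all 7 k$ → 3 still needed.
SG at 13.0: take 3 of its 6 → requirement met.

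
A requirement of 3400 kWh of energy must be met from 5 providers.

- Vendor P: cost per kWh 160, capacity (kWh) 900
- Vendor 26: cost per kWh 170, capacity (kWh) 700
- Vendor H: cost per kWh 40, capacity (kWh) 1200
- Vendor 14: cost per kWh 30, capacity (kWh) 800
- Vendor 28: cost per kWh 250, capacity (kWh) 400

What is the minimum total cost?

301000

Use providers in increasing cost order.
Take 800 from Vendor 14 at 30 ; need 2600 more.
Vendor H (40): use full 1200 ; 1400 kWh to go.
Take 900 from Vendor P at 160 ; need 500 more.
Vendor 26 (170): take the remaining 500 ; done.
Vendor 28: unused.
Cost = 800×30 + 1200×40 + 900×160 + 500×170 = 301000.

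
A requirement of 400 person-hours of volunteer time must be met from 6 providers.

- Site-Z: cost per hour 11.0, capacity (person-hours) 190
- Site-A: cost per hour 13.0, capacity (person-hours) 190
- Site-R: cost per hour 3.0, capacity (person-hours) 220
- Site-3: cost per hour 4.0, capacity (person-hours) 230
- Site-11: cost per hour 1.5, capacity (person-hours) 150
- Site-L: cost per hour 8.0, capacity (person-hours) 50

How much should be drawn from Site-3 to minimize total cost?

Use providers in increasing cost order.
Take 150 from Site-11 at 1.5 — need 250 more.
Site-R at 3.0: take all 220 person-hours — 30 still needed.
Site-3 at 4.0: take 30 of its 230 — requirement met.
Site-L, Site-Z, Site-A: unused.

30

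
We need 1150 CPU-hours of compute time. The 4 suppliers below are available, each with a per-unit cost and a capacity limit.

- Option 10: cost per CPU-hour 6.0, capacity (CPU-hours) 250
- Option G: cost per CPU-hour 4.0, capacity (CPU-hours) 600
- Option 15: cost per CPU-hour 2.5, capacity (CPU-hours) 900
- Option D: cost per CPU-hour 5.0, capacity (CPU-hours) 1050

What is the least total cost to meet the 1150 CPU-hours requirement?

3250

Cheapest first:
Take 900 from Option 15 at 2.5 — need 250 more.
Take 250 from Option G at 4.0 to finish.
Option D, Option 10: unused.
Cost = 900×2.5 + 250×4.0 = 3250.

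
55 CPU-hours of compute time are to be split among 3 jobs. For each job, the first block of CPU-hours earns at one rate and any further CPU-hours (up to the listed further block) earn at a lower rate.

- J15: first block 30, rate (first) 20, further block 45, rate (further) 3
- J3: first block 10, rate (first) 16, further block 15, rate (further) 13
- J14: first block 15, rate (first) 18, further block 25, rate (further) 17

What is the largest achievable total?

Treat each block as its own option and order by rate: J15/T1 20 > J14/T1 18 > J14/T2 17 > J3/T1 16 > J3/T2 13 > J15/T2 3.
J15/T1 (20): +30 — 25 left.
Fill J14 T1 block (15 at 18) — 10 left.
J14 T2 at 17: only 10 left, fill 10.
Total = 20×30 + 18×15 + 17×10 = 1040.

1040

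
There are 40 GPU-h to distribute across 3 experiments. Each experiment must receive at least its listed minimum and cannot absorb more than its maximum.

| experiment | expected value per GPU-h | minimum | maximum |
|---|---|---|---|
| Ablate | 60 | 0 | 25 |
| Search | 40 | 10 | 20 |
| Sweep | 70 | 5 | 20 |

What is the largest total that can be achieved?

2400

Meeting every minimum uses 0+10+5 = 15 GPU-h, leaving 25.
Rank by expected value per GPU-h: Sweep 70 > Ablate 60 > Search 40.
Sweep takes 15 more to reach its cap of 20 ; 10 left.
Ablate has room for 25 more but only 10 remain, so it gets 10.
Total = 60×10 + 40×10 + 70×20 = 2400.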